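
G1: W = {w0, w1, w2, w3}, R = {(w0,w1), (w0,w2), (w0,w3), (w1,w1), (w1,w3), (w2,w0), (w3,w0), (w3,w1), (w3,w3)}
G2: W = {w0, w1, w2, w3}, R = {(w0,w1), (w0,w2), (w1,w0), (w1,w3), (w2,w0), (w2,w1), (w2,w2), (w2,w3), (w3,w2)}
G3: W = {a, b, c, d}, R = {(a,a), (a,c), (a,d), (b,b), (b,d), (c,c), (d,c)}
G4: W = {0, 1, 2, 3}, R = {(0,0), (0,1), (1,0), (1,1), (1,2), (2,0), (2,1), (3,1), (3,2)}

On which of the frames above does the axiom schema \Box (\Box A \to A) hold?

none

This is the axiom for shift-reflexivity; its first-order frame correspondent is \forall x \forall y (Rxy \to Ryy).
G1: fails — Rw3w0 but not Rw0w0.
G2: fails — Rw1w0 but not Rw0w0.
G3: fails — Rad but not Rdd.
G4: fails — R32 but not R22.
Valid on no frame.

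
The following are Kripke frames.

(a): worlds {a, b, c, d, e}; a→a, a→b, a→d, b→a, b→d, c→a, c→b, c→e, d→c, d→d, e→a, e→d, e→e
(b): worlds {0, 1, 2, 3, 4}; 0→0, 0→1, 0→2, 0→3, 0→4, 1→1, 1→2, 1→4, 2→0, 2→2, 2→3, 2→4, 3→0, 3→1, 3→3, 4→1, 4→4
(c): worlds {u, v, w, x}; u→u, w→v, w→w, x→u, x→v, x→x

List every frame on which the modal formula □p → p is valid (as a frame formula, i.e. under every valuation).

(b)

Frame correspondent (Sahlqvist): ∀x Rxx — i.e. reflexivity.
(a): fails — world b does not see itself.
(b): satisfies the condition.
(c): fails — world v does not see itself.
Valid on: (b).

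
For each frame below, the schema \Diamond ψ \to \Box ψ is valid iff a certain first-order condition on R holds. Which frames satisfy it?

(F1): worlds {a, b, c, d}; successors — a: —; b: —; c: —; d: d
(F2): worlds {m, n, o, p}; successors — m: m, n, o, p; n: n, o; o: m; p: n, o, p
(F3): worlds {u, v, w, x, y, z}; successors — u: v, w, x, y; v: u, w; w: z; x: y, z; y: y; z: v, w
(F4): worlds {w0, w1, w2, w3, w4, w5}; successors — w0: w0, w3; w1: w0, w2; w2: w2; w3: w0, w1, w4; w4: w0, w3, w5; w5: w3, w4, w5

(F1)

Frame correspondent (Sahlqvist): \forall x \forall y \forall z (Rxy \wedge Rxz \to y = z) — i.e. partial functionality.
(F1): satisfies the condition.
(F2): fails — m sees both m and n.
(F3): fails — u sees both v and w.
(F4): fails — w0 sees both w0 and w3.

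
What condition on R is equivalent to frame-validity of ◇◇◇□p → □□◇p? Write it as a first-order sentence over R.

∀x ∀y ∀z ((xR³y ∧ xR²z) → ∃w (yRw ∧ zRw))

This is a Sahlqvist (Geach-type) schema ◇^3□^1p → □^2◇^1p.
First-order correspondent: ∀x ∀y ∀z ((xR³y ∧ xR²z) → ∃w (yRw ∧ zRw)).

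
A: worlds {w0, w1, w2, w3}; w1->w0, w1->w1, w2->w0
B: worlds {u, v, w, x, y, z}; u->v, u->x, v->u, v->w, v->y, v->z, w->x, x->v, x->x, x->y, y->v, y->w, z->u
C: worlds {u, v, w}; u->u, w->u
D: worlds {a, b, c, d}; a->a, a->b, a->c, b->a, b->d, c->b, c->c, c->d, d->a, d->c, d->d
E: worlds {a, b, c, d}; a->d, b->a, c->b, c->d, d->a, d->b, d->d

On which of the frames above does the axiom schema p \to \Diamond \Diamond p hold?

Frame correspondent (Sahlqvist): \forall x \exists w (x = w \wedge x R^2 w) — i.e. a generalized confluence (Geach) condition.
A: fails — at w0 but no w with w0=w and w0R²w.
B: fails — at w but no t with w=t and wR²t.
C: fails — at v but no t with v=t and vR²t.
D: condition met.
E: fails — at b but no w with b=w and bR²w.
Valid on: D.

D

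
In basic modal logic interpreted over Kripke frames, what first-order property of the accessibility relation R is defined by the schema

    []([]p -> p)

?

Suppose □(□p→p) is valid. Take Rxy and set V(p)={w : Ryw}. Then at y, □p holds; since □(□p→p) at x, □p→p at y, so p at y, i.e. Ryy.

shift-reflexivity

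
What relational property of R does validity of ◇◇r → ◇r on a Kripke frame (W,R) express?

transitivity

This is frame-equivalent to □r → □□r (substitute ¬r for r and contrapose).
Suppose □r→□□r is valid. Take Rxy, Ryz and set V(r)={w : Rxw}. Then □r at x, so □□r at x, so □r at y, so r at z, i.e. Rxz.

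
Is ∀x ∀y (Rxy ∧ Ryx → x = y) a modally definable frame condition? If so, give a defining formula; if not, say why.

Not modally definable

Modal frame validity is preserved under surjective bounded morphisms.
The 4-cycle (worlds w0,w1,w2,w3 with w0→w1→w2→w3→w0) is antisymmetric. Sending even-indexed worlds to s and odd-indexed worlds to t is a surjective bounded morphism onto the two-world frame with s↔t, which is not antisymmetric.
So no modal formula (or set of formulas) defines exactly the antisymmetric frames.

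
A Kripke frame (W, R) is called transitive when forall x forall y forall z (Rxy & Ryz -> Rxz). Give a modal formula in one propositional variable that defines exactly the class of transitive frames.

□ψ → □□ψ

The condition is transitivity. The 4 schema □ψ → □□ψ defines it.
Suppose □ψ→□□ψ is valid. Take Rxy, Ryz and set V(ψ)={w : Rxw}. Then □ψ at x, so □□ψ at x, so □ψ at y, so ψ at z, i.e. Rxz.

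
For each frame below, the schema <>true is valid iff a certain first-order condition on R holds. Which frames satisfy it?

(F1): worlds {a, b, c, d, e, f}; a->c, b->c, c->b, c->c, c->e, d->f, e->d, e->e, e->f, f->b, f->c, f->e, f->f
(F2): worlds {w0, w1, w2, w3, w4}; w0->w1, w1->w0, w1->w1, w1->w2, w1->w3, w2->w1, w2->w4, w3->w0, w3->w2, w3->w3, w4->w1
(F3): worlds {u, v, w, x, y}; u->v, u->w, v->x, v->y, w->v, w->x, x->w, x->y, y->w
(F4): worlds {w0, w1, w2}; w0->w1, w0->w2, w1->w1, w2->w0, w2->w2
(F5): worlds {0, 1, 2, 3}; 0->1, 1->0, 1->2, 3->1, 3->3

This is the axiom for seriality; its first-order frame correspondent is forall x exists y Rxy.
(F1): holds.
(F2): holds.
(F3): holds.
(F4): holds.
(F5): fails — world 2 has no successor.
Valid on: (F1), (F2), (F3), (F4).

(F1), (F2), (F3), (F4)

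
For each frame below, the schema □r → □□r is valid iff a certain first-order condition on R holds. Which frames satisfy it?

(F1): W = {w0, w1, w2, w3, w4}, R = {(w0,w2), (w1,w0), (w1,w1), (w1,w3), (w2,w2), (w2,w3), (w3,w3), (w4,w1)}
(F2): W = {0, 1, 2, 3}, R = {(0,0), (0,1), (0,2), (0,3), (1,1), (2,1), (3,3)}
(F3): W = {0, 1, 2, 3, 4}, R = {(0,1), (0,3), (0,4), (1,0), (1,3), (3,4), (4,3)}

Frame correspondent (Sahlqvist): ∀x ∀y ∀z (Rxy ∧ Ryz → Rxz) — i.e. transitivity.
(F1): fails — Rw1w0 and Rw0w2 but not Rw1w2.
(F2): ✓.
(F3): fails — R10 and R01 but not R11.

(F2)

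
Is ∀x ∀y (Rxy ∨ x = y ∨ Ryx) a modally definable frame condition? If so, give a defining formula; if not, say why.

Any modally definable frame class is closed under disjoint unions.
Take 4 disjoint single-world reflexive frames: each is trivially connected, but their disjoint union has 4 worlds with no edge between distinct components, so it is not connected.
Hence connectedness of R is not modally definable.

No — not modally definable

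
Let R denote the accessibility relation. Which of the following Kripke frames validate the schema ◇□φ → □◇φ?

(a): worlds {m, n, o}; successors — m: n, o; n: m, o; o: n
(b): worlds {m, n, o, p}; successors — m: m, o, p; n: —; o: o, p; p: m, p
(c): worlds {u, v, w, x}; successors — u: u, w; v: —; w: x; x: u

(b)

Frame correspondent (Sahlqvist): ∀x ∀y ∀z (Rxy ∧ Rxz → ∃w (Ryw ∧ Rzw)) — i.e. convergence.
(a): fails — Rmo and Rmn but o and n have no common successor.
(b): holds.
(c): fails — Ruw and Ruu but w and u have no common successor.
Valid on: (b).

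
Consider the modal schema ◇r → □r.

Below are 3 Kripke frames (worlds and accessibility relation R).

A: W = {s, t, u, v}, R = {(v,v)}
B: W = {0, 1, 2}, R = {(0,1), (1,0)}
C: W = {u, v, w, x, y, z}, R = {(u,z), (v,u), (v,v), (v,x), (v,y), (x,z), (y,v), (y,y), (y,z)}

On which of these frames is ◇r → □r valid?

The schema corresponds to partial functionality: ∀x ∀y ∀z (Rxy ∧ Rxz → y = z).
A: ✓.
B: ✓.
C: fails — v sees both u and v.

A, B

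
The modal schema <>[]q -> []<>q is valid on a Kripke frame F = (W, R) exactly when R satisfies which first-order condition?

Suppose ◇□q→□◇q is valid. Take Rxy, Rxz and set V(q)={w : Ryw}. Then □q at y so ◇□q at x, so □◇q at x, so ◇q at z, giving w with Rzw and Ryw.

convergence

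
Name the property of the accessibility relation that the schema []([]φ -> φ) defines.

This is the T□ axiom.
It corresponds to shift-reflexivity: forall x forall y (Rxy -> Ryy).

shift-reflexivity: forall x forall y (Rxy -> Ryy)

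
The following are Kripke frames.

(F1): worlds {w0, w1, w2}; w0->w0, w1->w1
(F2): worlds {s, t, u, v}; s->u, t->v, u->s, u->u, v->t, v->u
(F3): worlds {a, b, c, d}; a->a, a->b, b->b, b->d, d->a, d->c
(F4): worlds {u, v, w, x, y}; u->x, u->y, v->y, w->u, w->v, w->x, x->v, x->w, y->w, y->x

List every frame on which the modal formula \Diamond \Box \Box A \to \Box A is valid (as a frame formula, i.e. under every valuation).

(F1)

Frame correspondent (Sahlqvist): \forall x \forall y \forall z ((xRy \wedge xRz) \to \exists w (y R^2 w \wedge z = w)) — i.e. a generalized confluence (Geach) condition.
(F1): holds.
(F2): fails — vRu, vRt but no w with uR²w and t=w.
(F3): fails — bRd, bRd but no w with dR²w and d=w.
(F4): fails — uRy, uRy but no t with yR²t and y=t.
Valid on: (F1).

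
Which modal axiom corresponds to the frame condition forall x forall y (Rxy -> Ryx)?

This is symmetry; the standard corresponding axiom is B: ψ → □◇ψ.

ψ → □◇ψ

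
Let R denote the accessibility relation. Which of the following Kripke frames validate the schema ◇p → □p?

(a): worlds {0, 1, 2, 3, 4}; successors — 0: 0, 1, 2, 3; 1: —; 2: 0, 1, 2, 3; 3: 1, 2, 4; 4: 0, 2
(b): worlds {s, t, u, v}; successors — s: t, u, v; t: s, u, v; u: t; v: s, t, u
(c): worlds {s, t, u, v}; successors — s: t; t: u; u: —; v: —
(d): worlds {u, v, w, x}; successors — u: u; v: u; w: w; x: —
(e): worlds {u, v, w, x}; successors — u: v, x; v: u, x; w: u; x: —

(c), (d)

Frame correspondent (Sahlqvist): ∀x ∀y ∀z (Rxy ∧ Rxz → y = z) — i.e. partial functionality.
(a): fails — 0 sees both 0 and 1.
(b): fails — s sees both t and u.
(c): ✓.
(d): ✓.
(e): fails — u sees both v and x.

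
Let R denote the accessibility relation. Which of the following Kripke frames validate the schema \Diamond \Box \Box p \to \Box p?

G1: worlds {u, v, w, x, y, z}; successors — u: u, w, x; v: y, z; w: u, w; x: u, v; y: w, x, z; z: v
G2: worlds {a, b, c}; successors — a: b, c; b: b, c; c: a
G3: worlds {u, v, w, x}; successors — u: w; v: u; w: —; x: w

G2

The schema corresponds to a generalized confluence (Geach) condition: \forall x \forall y \forall z ((xRy \wedge xRz) \to \exists w (y R^2 w \wedge z = w)).
G1: fails — vRy, vRy but no t with yR²t and y=t.
G2: condition met.
G3: fails — uRw, uRw but no t with wR²t and w=t.
Valid on: G2.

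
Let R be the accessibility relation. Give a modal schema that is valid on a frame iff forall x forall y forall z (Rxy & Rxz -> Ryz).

◇r → □◇r

A defining formula is ◇r → □◇r (the 5 axiom).
Suppose ◇r→□◇r is valid. Take Rxy, Rxz and set V(r)={y}. Then ◇r at x, so □◇r at x, so ◇r at z, so some w with Rzw has r; w=y, i.e. Rzy. By symmetry of the argument, Ryz.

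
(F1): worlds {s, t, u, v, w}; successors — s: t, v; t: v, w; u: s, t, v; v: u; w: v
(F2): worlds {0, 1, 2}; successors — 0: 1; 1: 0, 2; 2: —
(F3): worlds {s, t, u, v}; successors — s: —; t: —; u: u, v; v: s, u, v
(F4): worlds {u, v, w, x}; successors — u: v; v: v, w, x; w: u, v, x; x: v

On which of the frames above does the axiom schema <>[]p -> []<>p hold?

(F4)

The schema corresponds to convergence: forall x forall y forall z (Rxy & Rxz -> exists w (Ryw & Rzw)).
(F1): fails — Rsv and Rst but v and t have no common successor.
(F2): fails — R12 and R12 but 2 and 2 have no common successor.
(F3): fails — Rvv and Rvs but v and s have no common successor.
(F4): holds.
Valid on: (F4).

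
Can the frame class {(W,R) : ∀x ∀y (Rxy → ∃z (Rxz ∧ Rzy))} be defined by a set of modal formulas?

Definable; □□p → □p defines it

The condition is density. A defining modal formula is □□p → □p.
Suppose □□p→□p is valid. Take Rxy and set V(p)={w : xR²w}. Then □□p at x, so □p at x, so p at y, i.e. ∃z(Rxz∧Rzy).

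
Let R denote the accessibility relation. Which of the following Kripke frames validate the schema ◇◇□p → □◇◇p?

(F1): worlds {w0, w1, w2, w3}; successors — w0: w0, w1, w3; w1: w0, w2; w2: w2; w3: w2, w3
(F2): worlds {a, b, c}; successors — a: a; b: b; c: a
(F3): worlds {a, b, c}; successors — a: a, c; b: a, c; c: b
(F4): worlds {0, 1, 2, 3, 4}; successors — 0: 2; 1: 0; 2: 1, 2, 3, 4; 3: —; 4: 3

The schema corresponds to a generalized confluence (Geach) condition: ∀x ∀y ∀z ((xR²y ∧ xRz) → ∃w (yRw ∧ zR²w)).
(F1): fails — w1R²w0, w1Rw2 but no w with w0Rw and w2R²w.
(F2): holds.
(F3): fails — aR²c, aRc but no w with cRw and cR²w.
(F4): fails — 0R²3, 0R2 but no w with 3Rw and 2R²w.

(F2)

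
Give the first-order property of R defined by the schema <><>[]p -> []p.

This is a Sahlqvist (Geach-type) schema ◇^2□^1p → □^1◇^0p.
Minimal-valuation argument: fix x; take any y with xR^2y and any z with xR^1z. Set V(p) to the set of worlds R-reachable from y in exactly 1 step. Then □^1p holds at y, so the antecedent holds at x; validity forces ◇^0p at z, giving a w with zR^0w and yR^1w.
First-order correspondent: forall x forall y forall z ((x R^2 y & xRz) -> exists w (yRw & z = w)).

forall x forall y forall z ((x R^2 y & xRz) -> exists w (yRw & z = w))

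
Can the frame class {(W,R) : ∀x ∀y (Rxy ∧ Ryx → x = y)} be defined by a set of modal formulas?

Any modally definable frame class is closed under surjective bounded morphisms.
The 4-cycle (worlds s,t,u,v with s→t→u→v→s) is antisymmetric. Sending even-indexed worlds to a and odd-indexed worlds to b is a surjective bounded morphism onto the two-world frame with a↔b, which is not antisymmetric.
So no modal formula (or set of formulas) defines exactly the antisymmetric frames.

No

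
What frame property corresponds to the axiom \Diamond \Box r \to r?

This is frame-equivalent to r → □◇r (substitute ¬r for r and contrapose).
Suppose r→□◇r is valid. Take Rxy and set V(r)={x}. Then r at x, so □◇r at x, so ◇r at y, so some z with Ryz has r; z=x, i.e. Ryx.

Symmetry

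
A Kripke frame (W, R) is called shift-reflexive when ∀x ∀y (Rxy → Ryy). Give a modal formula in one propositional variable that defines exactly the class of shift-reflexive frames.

□(□p → p)

A defining formula is □(□p → p) (the T□ axiom).
Suppose □(□p→p) is valid. Take Rxy and set V(p)={w : Ryw}. Then at y, □p holds; since □(□p→p) at x, □p→p at y, so p at y, i.e. Ryy.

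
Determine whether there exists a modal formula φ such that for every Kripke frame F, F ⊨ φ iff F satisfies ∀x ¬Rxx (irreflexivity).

Modal frame validity is preserved under surjective bounded morphisms.
The 3-cycle (worlds a,b,c with a→b→c→a) is irreflexive, and the map sending every world to a single reflexive point • is a surjective bounded morphism (forth: every edge maps to (•,•); back: every world has a successor). So any modal formula valid on the 3-cycle is also valid on the reflexive point, which is not irreflexive.
Hence irreflexivity is not modally definable.

No — not modally definable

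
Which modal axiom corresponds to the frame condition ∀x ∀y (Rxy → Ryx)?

ψ → □◇ψ

A defining formula is ψ → □◇ψ (the B axiom).
Suppose ψ→□◇ψ is valid. Take Rxy and set V(ψ)={x}. Then ψ at x, so □◇ψ at x, so ◇ψ at y, so some z with Ryz has ψ; z=x, i.e. Ryx.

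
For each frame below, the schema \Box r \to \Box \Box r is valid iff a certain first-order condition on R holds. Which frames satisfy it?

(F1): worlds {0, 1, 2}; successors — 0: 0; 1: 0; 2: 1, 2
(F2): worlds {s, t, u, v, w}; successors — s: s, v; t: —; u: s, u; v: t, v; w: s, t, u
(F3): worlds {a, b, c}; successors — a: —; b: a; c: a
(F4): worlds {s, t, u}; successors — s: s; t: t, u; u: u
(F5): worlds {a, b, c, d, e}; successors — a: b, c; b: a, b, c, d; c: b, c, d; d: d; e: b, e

(F3), (F4)

Frame correspondent (Sahlqvist): \forall x \forall y \forall z (Rxy \wedge Ryz \to Rxz) — i.e. transitivity.
(F1): fails — R21 and R10 but not R20.
(F2): fails — Rus and Rsv but not Ruv.
(F3): condition met.
(F4): condition met.
(F5): fails — Reb and Rbc but not Rec.
Valid on: (F3), (F4).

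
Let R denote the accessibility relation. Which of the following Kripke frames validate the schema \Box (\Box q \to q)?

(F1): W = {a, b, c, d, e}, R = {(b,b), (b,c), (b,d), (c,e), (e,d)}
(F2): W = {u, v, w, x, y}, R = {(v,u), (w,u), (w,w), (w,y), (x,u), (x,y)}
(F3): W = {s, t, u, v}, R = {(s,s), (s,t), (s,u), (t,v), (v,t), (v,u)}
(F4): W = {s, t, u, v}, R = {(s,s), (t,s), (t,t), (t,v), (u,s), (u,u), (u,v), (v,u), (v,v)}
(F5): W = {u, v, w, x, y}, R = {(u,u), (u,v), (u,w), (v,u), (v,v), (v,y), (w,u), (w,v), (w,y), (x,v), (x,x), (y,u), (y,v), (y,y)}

This is the axiom for shift-reflexivity; its first-order frame correspondent is \forall x \forall y (Rxy \to Ryy).
(F1): fails — Rbc but not Rcc.
(F2): fails — Rwu but not Ruu.
(F3): fails — Rtv but not Rvv.
(F4): satisfies the condition.
(F5): fails — Ruw but not Rww.

(F4)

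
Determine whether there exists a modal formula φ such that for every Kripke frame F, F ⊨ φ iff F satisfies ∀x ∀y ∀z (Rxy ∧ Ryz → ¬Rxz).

No

Modal frame validity is preserved under surjective bounded morphisms.
The 7-cycle (worlds s,t,u,v,w,x,y with s→t→u→v→w→x→y→s) is intransitive. Mapping every world to a single reflexive point • is a surjective bounded morphism; the reflexive point is not intransitive (R••∧R•• but R••).
So no modal formula (or set of formulas) defines exactly the intransitive frames.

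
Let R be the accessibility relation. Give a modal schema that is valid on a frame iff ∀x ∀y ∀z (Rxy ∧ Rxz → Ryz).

A defining formula is ◇ψ → □◇ψ (the 5 axiom).
Suppose ◇ψ→□◇ψ is valid. Take Rxy, Rxz and set V(ψ)={y}. Then ◇ψ at x, so □◇ψ at x, so ◇ψ at z, so some w with Rzw has ψ; w=y, i.e. Rzy. By symmetry of the argument, Ryz.

◇ψ → □◇ψ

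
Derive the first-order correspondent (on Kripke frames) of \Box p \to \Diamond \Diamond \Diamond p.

This is a Sahlqvist (Geach-type) schema ◇^0□^1p → □^0◇^3p.
First-order correspondent: \forall x \exists w (xRw \wedge x R^3 w).

\forall x \exists w (xRw \wedge x R^3 w)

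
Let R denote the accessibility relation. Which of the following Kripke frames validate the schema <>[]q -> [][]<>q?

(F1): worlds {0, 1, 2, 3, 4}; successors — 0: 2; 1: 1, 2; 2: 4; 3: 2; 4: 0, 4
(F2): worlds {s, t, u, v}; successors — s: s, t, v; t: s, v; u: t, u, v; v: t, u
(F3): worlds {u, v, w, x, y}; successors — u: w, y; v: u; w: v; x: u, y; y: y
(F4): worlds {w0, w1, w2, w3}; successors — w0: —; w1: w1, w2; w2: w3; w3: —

none

The schema corresponds to a generalized confluence (Geach) condition: forall x forall y forall z ((xRy & x R^2 z) -> exists w (yRw & zRw)).
(F1): fails — 1R1, 1R²2 but no w with 1Rw and 2Rw.
(F2): fails — sRt, sR²v but no w with tRw and vRw.
(F3): fails — uRw, uR²v but no t with wRt and vRt.
(F4): fails — w1Rw1, w1R²w2 but no w with w1Rw and w2Rw.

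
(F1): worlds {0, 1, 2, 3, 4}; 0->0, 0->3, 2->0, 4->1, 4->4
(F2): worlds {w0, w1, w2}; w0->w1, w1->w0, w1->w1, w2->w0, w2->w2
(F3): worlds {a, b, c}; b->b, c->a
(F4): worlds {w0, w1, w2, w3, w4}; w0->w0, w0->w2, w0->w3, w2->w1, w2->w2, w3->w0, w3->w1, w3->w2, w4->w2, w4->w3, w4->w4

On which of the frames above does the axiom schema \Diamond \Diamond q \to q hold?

The schema corresponds to a generalized confluence (Geach) condition: \forall x \forall y (x R^2 y \to \exists w (y = w \wedge x = w)).
(F1): fails — 0R²3 but 3 ≠ 0.
(F2): fails — w0R²w1 but w1 ≠ w0.
(F3): ✓.
(F4): fails — w0R²w1 but w1 ≠ w0.

(F3)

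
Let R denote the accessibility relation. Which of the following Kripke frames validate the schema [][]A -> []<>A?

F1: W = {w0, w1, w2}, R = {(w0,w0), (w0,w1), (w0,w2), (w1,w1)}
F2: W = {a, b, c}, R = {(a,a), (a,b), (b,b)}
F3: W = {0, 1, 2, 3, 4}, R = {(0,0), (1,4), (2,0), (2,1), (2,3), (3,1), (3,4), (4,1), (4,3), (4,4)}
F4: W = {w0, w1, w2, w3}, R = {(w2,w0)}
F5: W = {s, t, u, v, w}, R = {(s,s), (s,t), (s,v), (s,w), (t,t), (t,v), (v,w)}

This is the axiom for a generalized confluence (Geach) condition; its first-order frame correspondent is forall x forall z (xRz -> exists w (x R^2 w & zRw)).
F1: fails — w0Rw2 but no w with w0R²w and w2Rw.
F2: satisfies the condition.
F3: satisfies the condition.
F4: fails — w2Rw0 but no w with w2R²w and w0Rw.
F5: fails — sRw but no w* with sR²w* and wRw*.

F2, F3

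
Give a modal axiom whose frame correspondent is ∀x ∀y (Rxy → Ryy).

□(□ψ → ψ)

A defining formula is □(□ψ → ψ) (the T□ axiom).
Suppose □(□ψ→ψ) is valid. Take Rxy and set V(ψ)={w : Ryw}. Then at y, □ψ holds; since □(□ψ→ψ) at x, □ψ→ψ at y, so ψ at y, i.e. Ryy.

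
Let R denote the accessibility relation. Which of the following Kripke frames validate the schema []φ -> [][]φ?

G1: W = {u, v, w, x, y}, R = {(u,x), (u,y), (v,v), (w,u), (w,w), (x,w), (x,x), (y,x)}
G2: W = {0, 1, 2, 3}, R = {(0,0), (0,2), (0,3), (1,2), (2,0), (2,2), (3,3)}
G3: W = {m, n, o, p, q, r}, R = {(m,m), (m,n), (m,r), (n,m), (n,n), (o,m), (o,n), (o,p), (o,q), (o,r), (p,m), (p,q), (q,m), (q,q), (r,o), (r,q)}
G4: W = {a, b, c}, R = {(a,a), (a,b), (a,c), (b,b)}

Frame correspondent (Sahlqvist): forall x forall y forall z (Rxy & Ryz -> Rxz) — i.e. transitivity.
G1: fails — Rxw and Rwu but not Rxu.
G2: fails — R12 and R20 but not R10.
G3: fails — Rpm and Rmr but not Rpr.
G4: holds.

G4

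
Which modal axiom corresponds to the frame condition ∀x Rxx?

This is reflexivity; the standard corresponding axiom is T: □q → q.

□q → q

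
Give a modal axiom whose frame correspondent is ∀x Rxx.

□ψ → ψ

A defining formula is □ψ → ψ (the T axiom).
Suppose □ψ→ψ is valid. At any x set V(ψ)={w : Rxw}. Then □ψ holds at x, so ψ holds at x, i.e. Rxx.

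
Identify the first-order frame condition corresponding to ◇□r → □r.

Equivalently (dual form): ◇r → □◇r.
Suppose ◇r→□◇r is valid. Take Rxy, Rxz and set V(r)={y}. Then ◇r at x, so □◇r at x, so ◇r at z, so some w with Rzw has r; w=y, i.e. Rzy. By symmetry of the argument, Ryz.
The converse is a direct semantic check.
Frame condition: ∀x ∀y ∀z (Rxy ∧ Rxz → Ryz).

the Euclidean property: ∀x ∀y ∀z (Rxy ∧ Rxz → Ryz)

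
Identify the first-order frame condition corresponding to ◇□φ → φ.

This schema is equivalent to the B axiom φ → □◇φ.
Its frame correspondent is symmetry — ∀x ∀y (Rxy → Ryx).

symmetry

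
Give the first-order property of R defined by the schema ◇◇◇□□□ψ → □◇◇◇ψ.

This is a Sahlqvist (Geach-type) schema ◇^3□^3ψ → □^1◇^3ψ.
First-order correspondent: ∀x ∀y ∀z ((xR³y ∧ xRz) → ∃w (yR³w ∧ zR³w)).

∀x ∀y ∀z ((xR³y ∧ xRz) → ∃w (yR³w ∧ zR³w))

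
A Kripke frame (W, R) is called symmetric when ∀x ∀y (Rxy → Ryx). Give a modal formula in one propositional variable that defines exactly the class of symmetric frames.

A defining formula is ψ → □◇ψ (the B axiom).
Suppose ψ→□◇ψ is valid. Take Rxy and set V(ψ)={x}. Then ψ at x, so □◇ψ at x, so ◇ψ at y, so some z with Ryz has ψ; z=x, i.e. Ryx.

ψ → □◇ψ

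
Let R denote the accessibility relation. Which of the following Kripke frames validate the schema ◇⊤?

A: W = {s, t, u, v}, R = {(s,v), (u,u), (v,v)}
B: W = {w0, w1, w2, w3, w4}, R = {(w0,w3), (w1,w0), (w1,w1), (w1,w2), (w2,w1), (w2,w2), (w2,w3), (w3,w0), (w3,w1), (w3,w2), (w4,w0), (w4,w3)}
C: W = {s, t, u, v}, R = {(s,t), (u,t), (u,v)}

B

The schema corresponds to seriality: ∀x ∃y Rxy.
A: fails — world t has no successor.
B: condition met.
C: fails — world t has no successor.
Valid on: B.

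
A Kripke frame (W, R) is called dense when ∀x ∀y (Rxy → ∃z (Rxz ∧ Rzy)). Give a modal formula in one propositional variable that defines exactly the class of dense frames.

This is density; the standard corresponding axiom is C4: □□r → □r.
Suppose □□r→□r is valid. Take Rxy and set V(r)={w : xR²w}. Then □□r at x, so □r at x, so r at y, i.e. ∃z(Rxz∧Rzy).

□□r → □r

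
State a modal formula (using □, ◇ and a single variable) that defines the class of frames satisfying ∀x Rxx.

A defining formula is □s → s (the T axiom).

□s → s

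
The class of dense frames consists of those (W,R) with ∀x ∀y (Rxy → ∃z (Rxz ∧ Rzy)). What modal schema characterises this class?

□□q → □q

A defining formula is □□q → □q (the C4 axiom).
Suppose □□q→□q is valid. Take Rxy and set V(q)={w : xR²w}. Then □□q at x, so □q at x, so q at y, i.e. ∃z(Rxz∧Rzy).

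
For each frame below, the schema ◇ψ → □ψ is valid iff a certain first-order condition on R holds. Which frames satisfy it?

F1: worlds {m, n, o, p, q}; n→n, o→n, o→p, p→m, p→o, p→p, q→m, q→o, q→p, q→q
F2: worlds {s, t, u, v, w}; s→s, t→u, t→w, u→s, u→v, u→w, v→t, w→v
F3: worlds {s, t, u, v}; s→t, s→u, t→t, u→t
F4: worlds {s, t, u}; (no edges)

F4

This is the axiom for partial functionality; its first-order frame correspondent is ∀x ∀y ∀z (Rxy ∧ Rxz → y = z).
F1: fails — o sees both n and p.
F2: fails — t sees both u and w.
F3: fails — s sees both t and u.
F4: condition met.
Valid on: F4.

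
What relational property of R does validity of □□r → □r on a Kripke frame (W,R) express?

Suppose □□r→□r is valid. Take Rxy and set V(r)={w : xR²w}. Then □□r at x, so □r at x, so r at y, i.e. ∃z(Rxz∧Rzy).
Conversely, on a frame with density the schema holds at every world under every valuation.
Frame condition: ∀x ∀y (Rxy → ∃z (Rxz ∧ Rzy)).

density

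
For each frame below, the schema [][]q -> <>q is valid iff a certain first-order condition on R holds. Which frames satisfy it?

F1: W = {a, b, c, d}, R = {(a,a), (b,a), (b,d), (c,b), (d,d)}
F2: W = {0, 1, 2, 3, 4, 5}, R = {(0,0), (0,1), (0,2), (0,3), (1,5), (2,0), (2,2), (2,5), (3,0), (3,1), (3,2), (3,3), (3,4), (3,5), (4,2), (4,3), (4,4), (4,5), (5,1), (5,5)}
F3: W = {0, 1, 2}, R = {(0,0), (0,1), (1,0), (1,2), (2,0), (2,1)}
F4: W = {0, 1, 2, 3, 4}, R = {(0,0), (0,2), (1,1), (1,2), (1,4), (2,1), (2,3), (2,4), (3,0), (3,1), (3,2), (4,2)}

The schema corresponds to a generalized confluence (Geach) condition: forall x exists w (x R^2 w & xRw).
F1: fails — at c but no w with cR²w and cRw.
F2: ✓.
F3: ✓.
F4: fails — at 4 but no w with 4R²w and 4Rw.

F2, F3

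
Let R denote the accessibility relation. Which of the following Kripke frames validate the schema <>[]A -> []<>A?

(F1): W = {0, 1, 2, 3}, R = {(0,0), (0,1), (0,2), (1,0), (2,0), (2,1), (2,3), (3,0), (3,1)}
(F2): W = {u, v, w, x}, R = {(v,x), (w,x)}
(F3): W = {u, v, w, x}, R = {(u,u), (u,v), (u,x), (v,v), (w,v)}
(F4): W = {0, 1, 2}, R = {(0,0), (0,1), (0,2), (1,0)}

Frame correspondent (Sahlqvist): forall x forall y forall z (Rxy & Rxz -> exists w (Ryw & Rzw)) — i.e. convergence.
(F1): holds.
(F2): fails — Rvx and Rvx but x and x have no common successor.
(F3): fails — Ruv and Rux but v and x have no common successor.
(F4): fails — R00 and R02 but 0 and 2 have no common successor.
Valid on: (F1).

(F1)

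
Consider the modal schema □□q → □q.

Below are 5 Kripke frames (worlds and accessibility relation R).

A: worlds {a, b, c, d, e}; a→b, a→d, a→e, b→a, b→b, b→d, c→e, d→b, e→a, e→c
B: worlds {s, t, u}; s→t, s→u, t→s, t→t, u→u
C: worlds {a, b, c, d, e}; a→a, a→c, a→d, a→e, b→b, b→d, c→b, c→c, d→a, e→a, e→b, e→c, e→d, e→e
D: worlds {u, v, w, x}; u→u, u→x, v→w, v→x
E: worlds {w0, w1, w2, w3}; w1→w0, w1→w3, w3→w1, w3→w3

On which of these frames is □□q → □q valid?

This is the axiom for density; its first-order frame correspondent is ∀x ∀y (Rxy → ∃z (Rxz ∧ Rzy)).
A: fails — Rea but no z with Rez and Rza.
B: satisfies the condition.
C: satisfies the condition.
D: fails — Rvx but no z with Rvz and Rzx.
E: fails — Rw1w0 but no z with Rw1z and Rzw0.

B, C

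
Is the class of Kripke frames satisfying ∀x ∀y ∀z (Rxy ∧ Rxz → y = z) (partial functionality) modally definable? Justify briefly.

Definable; ◇p → □p defines it

The condition is partial functionality. A defining modal formula is ◇p → □p.
Suppose ◇p→□p is valid. Take Rxy, Rxz and set V(p)={y}. Then ◇p at x, so □p at x, so p at z, i.e. z=y.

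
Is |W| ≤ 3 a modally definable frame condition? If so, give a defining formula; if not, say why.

Any modally definable frame class is closed under disjoint unions.
Any modal formula valid on each of 4 disjoint one-world frames is valid on their disjoint union (validity is preserved under disjoint unions). Each one-world frame has |W|=1≤3, but the union has |W|=4.
So no modal formula (or set of formulas) defines exactly the |W|≤3 frames.

No — not modally definable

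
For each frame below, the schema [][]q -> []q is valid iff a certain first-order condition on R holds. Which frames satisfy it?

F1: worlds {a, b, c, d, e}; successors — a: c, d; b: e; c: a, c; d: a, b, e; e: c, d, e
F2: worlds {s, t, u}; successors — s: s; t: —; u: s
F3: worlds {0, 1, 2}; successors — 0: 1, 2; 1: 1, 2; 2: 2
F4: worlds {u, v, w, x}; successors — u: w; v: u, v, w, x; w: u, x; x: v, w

F2, F3

Frame correspondent (Sahlqvist): forall x forall y (Rxy -> exists z (Rxz & Rzy)) — i.e. density.
F1: fails — Rdb but no z with Rdz and Rzb.
F2: holds.
F3: holds.
F4: fails — Ruw but no z with Ruz and Rzw.
Valid on: F2, F3.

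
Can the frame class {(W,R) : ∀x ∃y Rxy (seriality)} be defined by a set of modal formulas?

The condition is seriality. A defining modal formula is □q → ◇q.
Suppose □q→◇q is valid. At any x set V(q)=W. Then □q at x, so ◇q at x, so x has a successor.

Yes — defined by □q → ◇q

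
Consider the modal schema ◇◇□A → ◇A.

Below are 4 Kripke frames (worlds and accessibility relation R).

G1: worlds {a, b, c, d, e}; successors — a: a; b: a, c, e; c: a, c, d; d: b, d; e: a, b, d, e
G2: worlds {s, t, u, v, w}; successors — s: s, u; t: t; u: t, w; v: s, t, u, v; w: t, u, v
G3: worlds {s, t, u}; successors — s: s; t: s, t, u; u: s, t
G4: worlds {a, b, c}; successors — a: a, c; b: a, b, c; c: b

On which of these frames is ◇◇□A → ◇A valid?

Frame correspondent (Sahlqvist): ∀x ∀y (xR²y → ∃w (yRw ∧ xRw)) — i.e. a generalized confluence (Geach) condition.
G1: fails — bR²d but no w with dRw and bRw.
G2: fails — sR²t but no w* with tRw* and sRw*.
G3: satisfies the condition.
G4: fails — aR²c but no w with cRw and aRw.
Valid on: G3.

G3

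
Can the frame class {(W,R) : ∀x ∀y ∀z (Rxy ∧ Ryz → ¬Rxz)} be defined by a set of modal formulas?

Any modally definable frame class is closed under surjective bounded morphisms.
The 5-cycle (worlds a,b,c,d,e with a→b→c→d→e→a) is intransitive. Mapping every world to a single reflexive point • is a surjective bounded morphism; the reflexive point is not intransitive (R••∧R•• but R••).
So no modal formula (or set of formulas) defines exactly the intransitive frames.

Not definable by any modal formula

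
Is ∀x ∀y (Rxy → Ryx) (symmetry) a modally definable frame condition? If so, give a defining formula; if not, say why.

Yes — defined by p → □◇p

Yes: it is symmetry, defined by the B schema p → □◇p.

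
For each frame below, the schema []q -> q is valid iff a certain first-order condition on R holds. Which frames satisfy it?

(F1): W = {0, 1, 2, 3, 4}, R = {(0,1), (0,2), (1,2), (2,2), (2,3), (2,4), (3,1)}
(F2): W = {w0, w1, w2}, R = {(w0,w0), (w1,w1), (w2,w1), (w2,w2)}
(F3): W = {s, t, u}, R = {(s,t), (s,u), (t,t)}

The schema corresponds to reflexivity: forall x Rxx.
(F1): fails — world 0 does not see itself.
(F2): holds.
(F3): fails — world s does not see itself.

(F2)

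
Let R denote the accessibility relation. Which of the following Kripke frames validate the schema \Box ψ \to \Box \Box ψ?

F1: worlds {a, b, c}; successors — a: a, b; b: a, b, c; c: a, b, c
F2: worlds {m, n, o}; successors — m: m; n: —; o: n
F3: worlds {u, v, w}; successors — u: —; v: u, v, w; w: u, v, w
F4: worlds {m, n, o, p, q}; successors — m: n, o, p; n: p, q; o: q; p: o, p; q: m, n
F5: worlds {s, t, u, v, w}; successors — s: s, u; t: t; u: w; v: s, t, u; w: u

F2, F3

Frame correspondent (Sahlqvist): \forall x \forall y \forall z (Rxy \wedge Ryz \to Rxz) — i.e. transitivity.
F1: fails — Rab and Rbc but not Rac.
F2: holds.
F3: holds.
F4: fails — Rpo and Roq but not Rpq.
F5: fails — Ruw and Rwu but not Ruu.
Valid on: F2, F3.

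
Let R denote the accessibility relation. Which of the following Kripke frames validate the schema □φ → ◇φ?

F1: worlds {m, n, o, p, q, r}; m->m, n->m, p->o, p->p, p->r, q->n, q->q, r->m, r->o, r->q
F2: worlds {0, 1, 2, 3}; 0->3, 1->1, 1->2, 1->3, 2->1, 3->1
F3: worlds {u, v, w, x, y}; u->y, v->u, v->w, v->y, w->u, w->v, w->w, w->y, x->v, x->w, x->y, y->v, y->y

F2, F3

Frame correspondent (Sahlqvist): ∀x ∃y Rxy — i.e. seriality.
F1: fails — world o has no successor.
F2: holds.
F3: holds.
Valid on: F2, F3.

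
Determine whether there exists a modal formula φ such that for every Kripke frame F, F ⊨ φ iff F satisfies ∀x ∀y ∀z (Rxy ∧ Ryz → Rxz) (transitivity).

Yes: it is transitivity, defined by the 4 schema □q → □□q.
Suppose □q→□□q is valid. Take Rxy, Ryz and set V(q)={w : Rxw}. Then □q at x, so □□q at x, so □q at y, so q at z, i.e. Rxz.

Definable; □q → □□q defines it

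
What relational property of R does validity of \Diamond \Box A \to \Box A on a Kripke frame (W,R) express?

the Euclidean property: \forall x \forall y \forall z (Rxy \wedge Rxz \to Ryz)

This schema is equivalent to the 5 axiom ◇A → □◇A.
Its frame correspondent is the Euclidean property — \forall x \forall y \forall z (Rxy \wedge Rxz \to Ryz).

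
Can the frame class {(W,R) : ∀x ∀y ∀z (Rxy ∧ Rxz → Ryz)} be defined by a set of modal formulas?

Yes: it is the Euclidean property, defined by the 5 schema ◇q → □◇q.
Suppose ◇q→□◇q is valid. Take Rxy, Rxz and set V(q)={y}. Then ◇q at x, so □◇q at x, so ◇q at z, so some w with Rzw has q; w=y, i.e. Rzy. By symmetry of the argument, Ryz.

Yes — defined by ◇q → □◇q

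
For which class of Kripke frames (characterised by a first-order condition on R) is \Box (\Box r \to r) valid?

Shift-reflexivity

This schema is the T□ axiom.
It corresponds to shift-reflexivity: \forall x \forall y (Rxy \to Ryy).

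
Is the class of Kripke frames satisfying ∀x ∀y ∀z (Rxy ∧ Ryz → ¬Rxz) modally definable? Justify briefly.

No — not modally definable

Any modally definable frame class is closed under surjective bounded morphisms.
The 7-cycle (worlds w0,w1,w2,w3,w4,w5,w6 with w0→w1→w2→w3→w4→w5→w6→w0) is intransitive. Mapping every world to a single reflexive point • is a surjective bounded morphism; the reflexive point is not intransitive (R••∧R•• but R••).
So the class is not modally definable.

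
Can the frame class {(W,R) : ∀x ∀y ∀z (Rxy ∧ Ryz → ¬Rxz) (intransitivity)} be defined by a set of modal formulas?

No — not modally definable

Modal frame validity is preserved under surjective bounded morphisms.
The 3-cycle (worlds a,b,c with a→b→c→a) is intransitive. Mapping every world to a single reflexive point • is a surjective bounded morphism; the reflexive point is not intransitive (R••∧R•• but R••).
So the class is not modally definable.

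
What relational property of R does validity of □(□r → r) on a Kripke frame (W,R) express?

Suppose □(□r→r) is valid. Take Rxy and set V(r)={w : Ryw}. Then at y, □r holds; since □(□r→r) at x, □r→r at y, so r at y, i.e. Ryy.

shift-reflexivity: ∀x ∀y (Rxy → Ryy)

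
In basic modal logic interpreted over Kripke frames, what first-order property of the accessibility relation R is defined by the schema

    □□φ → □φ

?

Density

Suppose □□φ→□φ is valid. Take Rxy and set V(φ)={w : xR²w}. Then □□φ at x, so □φ at x, so φ at y, i.e. ∃z(Rxz∧Rzy).
The converse is a direct semantic check.
Frame condition: ∀x ∀y (Rxy → ∃z (Rxz ∧ Rzy)).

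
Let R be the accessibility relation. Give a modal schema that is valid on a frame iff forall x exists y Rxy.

The condition is seriality. The D schema □ψ → ◇ψ defines it.

□ψ → ◇ψ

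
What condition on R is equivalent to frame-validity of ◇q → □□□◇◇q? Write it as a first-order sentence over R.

This is a Sahlqvist (Geach-type) schema ◇^1□^0q → □^3◇^2q.
Minimal-valuation argument: fix x; take any y with xR^1y and any z with xR^3z. Set V(q) to the set of worlds R-reachable from y in exactly 0 steps. Then □^0q holds at y, so the antecedent holds at x; validity forces ◇^2q at z, giving a w with zR^2w and yR^0w.
First-order correspondent: ∀x ∀y ∀z ((xRy ∧ xR³z) → ∃w (y = w ∧ zR²w)).

∀x ∀y ∀z ((xRy ∧ xR³z) → ∃w (y = w ∧ zR²w))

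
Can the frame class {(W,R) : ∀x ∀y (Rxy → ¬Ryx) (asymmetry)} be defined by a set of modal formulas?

If a class were modally definable it would be closed under surjective bounded morphisms (Goldblatt–Thomason).
The 3-cycle (worlds w0,w1,w2 with w0→w1→w2→w0) is asymmetric. Mapping every world to a single reflexive point • is a surjective bounded morphism, and the reflexive point is not asymmetric (R•• but asymmetry requires ¬R••).
So the class is not modally definable.

Not modally definable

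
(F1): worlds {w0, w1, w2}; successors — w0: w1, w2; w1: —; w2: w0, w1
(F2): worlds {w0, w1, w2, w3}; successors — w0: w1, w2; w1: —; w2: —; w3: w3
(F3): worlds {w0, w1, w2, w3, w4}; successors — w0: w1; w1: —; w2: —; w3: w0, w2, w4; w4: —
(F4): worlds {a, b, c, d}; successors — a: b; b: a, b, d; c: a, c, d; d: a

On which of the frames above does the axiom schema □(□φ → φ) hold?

Frame correspondent (Sahlqvist): ∀x ∀y (Rxy → Ryy) — i.e. shift-reflexivity.
(F1): fails — Rw0w1 but not Rw1w1.
(F2): fails — Rw0w1 but not Rw1w1.
(F3): fails — Rw0w1 but not Rw1w1.
(F4): fails — Rcd but not Rdd.

none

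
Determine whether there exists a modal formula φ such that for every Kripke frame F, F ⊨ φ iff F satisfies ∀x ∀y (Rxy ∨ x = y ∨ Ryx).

Any modally definable frame class is closed under disjoint unions.
Take 4 disjoint single-world reflexive frames: each is trivially connected, but their disjoint union has 4 worlds with no edge between distinct components, so it is not connected.
Hence connectedness of R is not modally definable.

Not definable by any modal formula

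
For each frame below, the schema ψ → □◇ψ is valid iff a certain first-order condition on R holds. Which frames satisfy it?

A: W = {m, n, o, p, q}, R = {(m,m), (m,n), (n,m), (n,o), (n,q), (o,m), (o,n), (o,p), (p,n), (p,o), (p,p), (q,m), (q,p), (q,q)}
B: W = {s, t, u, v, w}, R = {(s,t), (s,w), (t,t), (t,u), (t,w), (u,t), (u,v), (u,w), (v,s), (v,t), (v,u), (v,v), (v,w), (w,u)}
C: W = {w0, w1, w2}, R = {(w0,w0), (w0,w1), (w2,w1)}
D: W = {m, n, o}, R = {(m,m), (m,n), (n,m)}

D

Frame correspondent (Sahlqvist): ∀x ∀y (Rxy → Ryx) — i.e. symmetry.
A: fails — Rom but not Rmo.
B: fails — Rvw but not Rwv.
C: fails — Rw0w1 but not Rw1w0.
D: condition met.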